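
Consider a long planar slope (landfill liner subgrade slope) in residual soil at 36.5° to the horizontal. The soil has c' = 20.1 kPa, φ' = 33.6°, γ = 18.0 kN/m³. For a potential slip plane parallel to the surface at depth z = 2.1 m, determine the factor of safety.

For an infinite slope with a slip plane parallel to the surface (no pore pressure): FS = [c' + γz cos²β tanφ'] / [γz sinβ cosβ].
γz = 18.0·2.1 = 37.80 kN/m²
Numerator = 20.1 + 37.80·cos²36.5°·tan33.6° = 20.1 + 37.80·0.6462·0.6644 = 36.328 kPa
Denominator = 37.80·sin36.5°·cos36.5° = 37.80·0.5948·0.8039 = 18.074 kPa
FS = 36.328 / 18.074 = 2.010

FS = 2.01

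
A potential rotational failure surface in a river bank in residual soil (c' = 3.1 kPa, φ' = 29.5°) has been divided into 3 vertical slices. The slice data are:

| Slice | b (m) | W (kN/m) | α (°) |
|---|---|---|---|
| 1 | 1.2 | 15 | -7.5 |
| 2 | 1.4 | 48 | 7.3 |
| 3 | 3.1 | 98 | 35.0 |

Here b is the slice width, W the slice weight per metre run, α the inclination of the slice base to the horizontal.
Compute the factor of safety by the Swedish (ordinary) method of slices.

FS = 1.67

Ordinary method of slices: FS = Σ[c'·Δl_i + (W_i cosα_i)·tanφ'] / Σ W_i sinα_i, with Δl_i = b_i / cosα_i.
Slice 1: Δl = 1.2/cos(-7.5°) = 1.210 m; N'_1 = 15·cos(-7.5°) = 14.9; c'Δl = 3.75; W sinα = -2.0
Slice 2: Δl = 1.4/cos7.3° = 1.411 m; N'_2 = 48·cos7.3° = 47.6; c'Δl = 4.38; W sinα = 6.1
Slice 3: Δl = 3.1/cos35.0° = 3.784 m; N'_3 = 98·cos35.0° = 80.3; c'Δl = 11.73; W sinα = 56.2
Σc'Δl = 19.9 kN/m; ΣN' = 142.8 kN/m; ΣW sinα = 60.4 kN/m
Resisting = 19.9 + 142.8·tan29.5° = 19.9 + 80.8 = 100.6 kN/m
FS = 100.6 / 60.4 = 1.667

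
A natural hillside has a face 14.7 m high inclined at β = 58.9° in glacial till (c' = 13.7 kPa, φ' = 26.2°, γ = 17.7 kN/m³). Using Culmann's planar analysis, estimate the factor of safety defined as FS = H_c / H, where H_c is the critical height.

FS = 1.02

H_c = (4c'/γ) · sinβ cosφ' / [1 − cos(β − φ')]
    = (4·13.7/17.7) · sin58.9°·cos26.2° / [1 − cos32.7°]
    = 3.096 · 0.7683 / 0.1585 = 15.01 m
FS = H_c / H = 15.01 / 14.7 = 1.021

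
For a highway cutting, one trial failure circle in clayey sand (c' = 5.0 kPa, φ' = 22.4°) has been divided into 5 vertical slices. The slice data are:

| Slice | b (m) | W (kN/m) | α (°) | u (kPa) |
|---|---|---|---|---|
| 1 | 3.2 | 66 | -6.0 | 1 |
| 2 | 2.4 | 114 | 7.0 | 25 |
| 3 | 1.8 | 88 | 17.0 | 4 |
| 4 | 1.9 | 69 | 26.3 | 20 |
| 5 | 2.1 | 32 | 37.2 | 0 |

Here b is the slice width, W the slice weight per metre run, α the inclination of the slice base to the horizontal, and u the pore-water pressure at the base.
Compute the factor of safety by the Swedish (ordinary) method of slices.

FS = 1.92

Ordinary method of slices: FS = Σ[c'·Δl_i + (W_i cosα_i − u_i·Δl_i)·tanφ'] / Σ W_i sinα_i, with Δl_i = b_i / cosα_i.
Slice 1: Δl = 3.2/cos(-6.0°) = 3.218 m; N'_1 = 66·cos(-6.0°) − 1·3.218 = 62.4; c'Δl = 16.09; W sinα = -6.9
Slice 2: Δl = 2.4/cos7.0° = 2.418 m; N'_2 = 114·cos7.0° − 25·2.418 = 52.7; c'Δl = 12.09; W sinα = 13.9
Slice 3: Δl = 1.8/cos17.0° = 1.882 m; N'_3 = 88·cos17.0° − 4·1.882 = 76.6; c'Δl = 9.41; W sinα = 25.7
Slice 4: Δl = 1.9/cos26.3° = 2.119 m; N'_4 = 69·cos26.3° − 20·2.119 = 19.5; c'Δl = 10.60; W sinα = 30.6
Slice 5: Δl = 2.1/cos37.2° = 2.636 m; N'_5 = 32·cos37.2° − 0·2.636 = 25.5; c'Δl = 13.18; W sinα = 19.3
Σc'Δl = 61.4 kN/m; ΣN' = 236.7 kN/m; ΣW sinα = 82.6 kN/m
Resisting = 61.4 + 236.7·tan22.4° = 61.4 + 97.6 = 158.9 kN/m
FS = 158.9 / 82.6 = 1.923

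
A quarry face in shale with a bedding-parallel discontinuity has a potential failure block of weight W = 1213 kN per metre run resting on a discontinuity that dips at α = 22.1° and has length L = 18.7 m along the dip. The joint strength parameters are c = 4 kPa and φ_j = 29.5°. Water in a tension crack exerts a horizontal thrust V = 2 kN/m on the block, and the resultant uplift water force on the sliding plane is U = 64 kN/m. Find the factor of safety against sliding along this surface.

FS = 1.47

Resolving the block weight along and normal to the plane and applying the Mohr–Coulomb strength on the joint:
N' = W cosα − U − V sinα = 1213·cos22.1° − 64 − 2·sin22.1° = 1059.1 kN/m
Driving force T = W sinα + V cosα = 1213·sin22.1° + 2·cos22.1° = 458.2 kN/m
Resisting force R = c·L + N'·tanφ_j = 4·18.7 + 1059.1·tan29.5° = 74.8 + 599.2 = 674.0 kN/m
FS = R / T = 674.0 / 458.2 = 1.471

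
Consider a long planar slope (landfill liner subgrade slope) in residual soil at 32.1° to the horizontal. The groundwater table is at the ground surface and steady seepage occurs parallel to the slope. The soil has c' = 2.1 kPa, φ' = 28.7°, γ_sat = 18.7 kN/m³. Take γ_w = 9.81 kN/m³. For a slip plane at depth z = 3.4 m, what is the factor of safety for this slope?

FS = 0.49

With seepage parallel to the slope and the water table at the surface, the effective normal stress on the slip plane uses the buoyant unit weight γ' = γ_sat − γ_w while the driving shear stress uses γ_sat:
FS = [c' + γ' z cos²β tanφ'] / [γ_sat z sinβ cosβ]
γ' = 18.7 − 9.81 = 8.89 kN/m³
Numerator = 2.1 + 8.89·3.4·cos²32.1°·tan28.7° = 2.1 + 8.89·3.4·0.7176·0.5475 = 13.975 kPa
Denominator = 18.7·3.4·sin32.1°·cos32.1° = 18.7·3.4·0.5314·0.8471 = 28.621 kPa
FS = 13.975 / 28.621 = 0.488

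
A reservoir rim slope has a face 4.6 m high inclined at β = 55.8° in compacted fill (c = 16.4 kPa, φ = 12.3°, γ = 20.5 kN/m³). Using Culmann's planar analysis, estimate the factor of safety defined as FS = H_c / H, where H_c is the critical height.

H_c = (4c/γ) · sinβ cosφ / [1 − cos(β − φ)]
    = (4·16.4/20.5) · sin55.8°·cos12.3° / [1 − cos43.5°]
    = 3.200 · 0.8081 / 0.2746 = 9.42 m
FS = H_c / H = 9.42 / 4.6 = 2.047

FS = 2.05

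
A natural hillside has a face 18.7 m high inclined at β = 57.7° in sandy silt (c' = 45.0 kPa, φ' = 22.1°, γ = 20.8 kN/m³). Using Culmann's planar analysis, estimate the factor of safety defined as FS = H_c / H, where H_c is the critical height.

FS = 1.94

H_c = (4c'/γ) · sinβ cosφ' / [1 − cos(β − φ')]
    = (4·45.0/20.8) · sin57.7°·cos22.1° / [1 − cos35.6°]
    = 8.654 · 0.7832 / 0.1869 = 36.26 m
FS = H_c / H = 36.26 / 18.7 = 1.939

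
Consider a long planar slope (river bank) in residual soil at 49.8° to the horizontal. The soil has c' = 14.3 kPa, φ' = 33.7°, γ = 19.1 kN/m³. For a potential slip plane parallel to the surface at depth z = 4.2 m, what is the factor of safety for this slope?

FS = 0.93

For an infinite slope with a slip plane parallel to the surface (no pore pressure): FS = [c' + γz cos²β tanφ'] / [γz sinβ cosβ].
γz = 19.1·4.2 = 80.22 kN/m²
Numerator = 14.3 + 80.22·cos²49.8°·tan33.7° = 14.3 + 80.22·0.4166·0.6669 = 36.589 kPa
Denominator = 80.22·sin49.8°·cos49.8° = 80.22·0.7638·0.6455 = 39.548 kPa
FS = 36.589 / 39.548 = 0.925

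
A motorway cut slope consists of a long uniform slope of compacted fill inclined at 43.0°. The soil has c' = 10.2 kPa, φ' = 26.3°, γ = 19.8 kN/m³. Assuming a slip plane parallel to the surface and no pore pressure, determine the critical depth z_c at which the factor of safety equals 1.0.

z_c = 2.20 m

Setting FS = 1.00 in FS = [c' + γz cos²β tanφ'] / [γz sinβ cosβ] and solving for z:
z = c' / [γ cosβ (FS·sinβ − cosβ·tanφ')]
  = 10.2 / [19.8·cos43.0°·(1.00·sin43.0° − cos43.0°·tan26.3°)]
  = 10.2 / [19.8·0.7314·(1.00·0.6820 − 0.7314·0.4942)]
  = 10.2 / 4.6417 = 2.197 m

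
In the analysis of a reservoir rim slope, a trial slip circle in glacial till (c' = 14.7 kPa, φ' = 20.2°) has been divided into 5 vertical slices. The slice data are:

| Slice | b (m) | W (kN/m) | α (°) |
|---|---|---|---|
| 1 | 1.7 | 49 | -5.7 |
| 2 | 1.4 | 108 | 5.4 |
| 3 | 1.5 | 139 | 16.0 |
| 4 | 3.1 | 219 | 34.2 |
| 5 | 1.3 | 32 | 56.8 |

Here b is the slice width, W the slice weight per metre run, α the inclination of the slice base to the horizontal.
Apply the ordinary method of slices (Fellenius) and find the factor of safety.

FS = 1.75

Ordinary method of slices: FS = Σ[c'·Δl_i + (W_i cosα_i)·tanφ'] / Σ W_i sinα_i, with Δl_i = b_i / cosα_i.
Slice 1: Δl = 1.7/cos(-5.7°) = 1.708 m; N'_1 = 49·cos(-5.7°) = 48.8; c'Δl = 25.11; W sinα = -4.9
Slice 2: Δl = 1.4/cos5.4° = 1.406 m; N'_2 = 108·cos5.4° = 107.5; c'Δl = 20.67; W sinα = 10.2
Slice 3: Δl = 1.5/cos16.0° = 1.560 m; N'_3 = 139·cos16.0° = 133.6; c'Δl = 22.94; W sinα = 38.3
Slice 4: Δl = 3.1/cos34.2° = 3.748 m; N'_4 = 219·cos34.2° = 181.1; c'Δl = 55.10; W sinα = 123.1
Slice 5: Δl = 1.3/cos56.8° = 2.374 m; N'_5 = 32·cos56.8° = 17.5; c'Δl = 34.90; W sinα = 26.8
Σc'Δl = 158.7 kN/m; ΣN' = 488.5 kN/m; ΣW sinα = 193.5 kN/m
Resisting = 158.7 + 488.5·tan20.2° = 158.7 + 179.8 = 338.5 kN/m
FS = 338.5 / 193.5 = 1.749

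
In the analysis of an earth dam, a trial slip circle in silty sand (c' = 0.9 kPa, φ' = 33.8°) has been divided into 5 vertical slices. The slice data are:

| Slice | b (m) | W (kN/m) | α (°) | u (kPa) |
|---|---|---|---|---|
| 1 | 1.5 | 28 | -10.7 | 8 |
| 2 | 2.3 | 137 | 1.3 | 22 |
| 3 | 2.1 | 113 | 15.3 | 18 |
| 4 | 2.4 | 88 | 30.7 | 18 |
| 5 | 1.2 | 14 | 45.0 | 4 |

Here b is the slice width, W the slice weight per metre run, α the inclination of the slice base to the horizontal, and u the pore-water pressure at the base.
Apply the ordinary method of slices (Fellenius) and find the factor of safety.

Ordinary method of slices: FS = Σ[c'·Δl_i + (W_i cosα_i − u_i·Δl_i)·tanφ'] / Σ W_i sinα_i, with Δl_i = b_i / cosα_i.
Slice 1: Δl = 1.5/cos(-10.7°) = 1.527 m; N'_1 = 28·cos(-10.7°) − 8·1.527 = 15.3; c'Δl = 1.37; W sinα = -5.2
Slice 2: Δl = 2.3/cos1.3° = 2.301 m; N'_2 = 137·cos1.3° − 22·2.301 = 86.4; c'Δl = 2.07; W sinα = 3.1
Slice 3: Δl = 2.1/cos15.3° = 2.177 m; N'_3 = 113·cos15.3° − 18·2.177 = 69.8; c'Δl = 1.96; W sinα = 29.8
Slice 4: Δl = 2.4/cos30.7° = 2.791 m; N'_4 = 88·cos30.7° − 18·2.791 = 25.4; c'Δl = 2.51; W sinα = 44.9
Slice 5: Δl = 1.2/cos45.0° = 1.697 m; N'_5 = 14·cos45.0° − 4·1.697 = 3.1; c'Δl = 1.53; W sinα = 9.9
Σc'Δl = 9.4 kN/m; ΣN' = 200.0 kN/m; ΣW sinα = 82.6 kN/m
Resisting = 9.4 + 200.0·tan33.8° = 9.4 + 133.9 = 143.3 kN/m
FS = 143.3 / 82.6 = 1.736

FS = 1.74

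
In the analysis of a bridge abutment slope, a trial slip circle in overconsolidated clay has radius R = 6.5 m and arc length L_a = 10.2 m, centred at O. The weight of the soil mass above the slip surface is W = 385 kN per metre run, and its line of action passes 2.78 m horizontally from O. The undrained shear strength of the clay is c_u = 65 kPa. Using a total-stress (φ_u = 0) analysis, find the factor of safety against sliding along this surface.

FS = 4.03

Taking moments about the centre O, the resisting moment is provided by the undrained shear strength acting along the arc:
M_R = c_u·L_a·R = 65·10.20·6.5 = 4309.5 kN·m/m
M_D = W·d = 385·2.78 = 1070.3 kN·m/m
FS = M_R / M_D = 4309.5 / 1070.3 = 4.026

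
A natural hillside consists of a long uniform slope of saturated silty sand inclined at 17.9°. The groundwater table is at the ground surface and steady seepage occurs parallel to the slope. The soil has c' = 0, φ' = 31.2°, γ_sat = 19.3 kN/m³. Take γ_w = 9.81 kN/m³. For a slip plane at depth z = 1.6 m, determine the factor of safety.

FS = 0.92

With seepage parallel to the slope and the water table at the surface, the effective normal stress on the slip plane uses the buoyant unit weight γ' = γ_sat − γ_w while the driving shear stress uses γ_sat:
FS = [c' + γ' z cos²β tanφ'] / [γ_sat z sinβ cosβ]
(For c' = 0 this reduces to FS = (γ'/γ_sat)·tanφ'/tanβ.)
γ' = 19.3 − 9.81 = 9.49 kN/m³
Numerator = 0.0 + 9.49·1.6·cos²17.9°·tan31.2° = 0.0 + 9.49·1.6·0.9055·0.6056 = 8.327 kPa
Denominator = 19.3·1.6·sin17.9°·cos17.9° = 19.3·1.6·0.3074·0.9516 = 9.032 kPa
FS = 8.327 / 9.032 = 0.922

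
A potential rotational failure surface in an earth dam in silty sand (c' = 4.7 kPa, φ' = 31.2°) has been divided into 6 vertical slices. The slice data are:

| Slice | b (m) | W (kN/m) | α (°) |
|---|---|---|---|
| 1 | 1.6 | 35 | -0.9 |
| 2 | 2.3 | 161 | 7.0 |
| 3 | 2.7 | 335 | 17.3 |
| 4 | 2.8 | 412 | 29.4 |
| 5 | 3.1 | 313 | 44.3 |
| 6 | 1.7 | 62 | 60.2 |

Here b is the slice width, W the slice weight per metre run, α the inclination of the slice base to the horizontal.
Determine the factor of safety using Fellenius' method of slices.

Ordinary method of slices: FS = Σ[c'·Δl_i + (W_i cosα_i)·tanφ'] / Σ W_i sinα_i, with Δl_i = b_i / cosα_i.
Slice 1: Δl = 1.6/cos(-0.9°) = 1.600 m; N'_1 = 35·cos(-0.9°) = 35.0; c'Δl = 7.52; W sinα = -0.5
Slice 2: Δl = 2.3/cos7.0° = 2.317 m; N'_2 = 161·cos7.0° = 159.8; c'Δl = 10.89; W sinα = 19.6
Slice 3: Δl = 2.7/cos17.3° = 2.828 m; N'_3 = 335·cos17.3° = 319.8; c'Δl = 13.29; W sinα = 99.6
Slice 4: Δl = 2.8/cos29.4° = 3.214 m; N'_4 = 412·cos29.4° = 358.9; c'Δl = 15.11; W sinα = 202.3
Slice 5: Δl = 3.1/cos44.3° = 4.331 m; N'_5 = 313·cos44.3° = 224.0; c'Δl = 20.36; W sinα = 218.6
Slice 6: Δl = 1.7/cos60.2° = 3.421 m; N'_6 = 62·cos60.2° = 30.8; c'Δl = 16.08; W sinα = 53.8
Σc'Δl = 83.2 kN/m; ΣN' = 1128.4 kN/m; ΣW sinα = 593.3 kN/m
Resisting = 83.2 + 1128.4·tan31.2° = 83.2 + 683.4 = 766.6 kN/m
FS = 766.6 / 593.3 = 1.292

FS = 1.29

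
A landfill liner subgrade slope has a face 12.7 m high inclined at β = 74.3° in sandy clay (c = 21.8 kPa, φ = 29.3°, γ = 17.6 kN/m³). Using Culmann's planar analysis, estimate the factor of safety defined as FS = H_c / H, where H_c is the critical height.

FS = 1.12

H_c = (4c/γ) · sinβ cosφ / [1 − cos(β − φ)]
    = (4·21.8/17.6) · sin74.3°·cos29.3° / [1 − cos45.0°]
    = 4.955 · 0.8395 / 0.2929 = 14.20 m
FS = H_c / H = 14.20 / 12.7 = 1.118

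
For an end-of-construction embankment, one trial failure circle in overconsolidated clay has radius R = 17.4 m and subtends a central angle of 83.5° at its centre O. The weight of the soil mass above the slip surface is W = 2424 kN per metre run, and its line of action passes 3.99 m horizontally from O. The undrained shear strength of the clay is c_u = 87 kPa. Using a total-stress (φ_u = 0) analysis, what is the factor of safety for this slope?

Taking moments about the centre O, the resisting moment is provided by the undrained shear strength acting along the arc:
Arc length L_a = R·θ = 17.4·(83.5°·π/180) = 17.4·1.4573 = 25.36 m
M_R = c_u·L_a·R = 87·25.36·17.4 = 38386.8 kN·m/m
M_D = W·d = 2424·3.99 = 9671.8 kN·m/m
FS = M_R / M_D = 38386.8 / 9671.8 = 3.969

FS = 3.97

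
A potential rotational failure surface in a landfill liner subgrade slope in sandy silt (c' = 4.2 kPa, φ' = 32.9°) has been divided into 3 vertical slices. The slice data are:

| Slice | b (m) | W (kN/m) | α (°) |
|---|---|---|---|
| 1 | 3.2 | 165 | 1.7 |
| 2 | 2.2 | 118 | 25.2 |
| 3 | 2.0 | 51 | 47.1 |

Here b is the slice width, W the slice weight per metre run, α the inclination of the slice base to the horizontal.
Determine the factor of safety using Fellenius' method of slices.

FS = 2.53

Ordinary method of slices: FS = Σ[c'·Δl_i + (W_i cosα_i)·tanφ'] / Σ W_i sinα_i, with Δl_i = b_i / cosα_i.
Slice 1: Δl = 3.2/cos1.7° = 3.201 m; N'_1 = 165·cos1.7° = 164.9; c'Δl = 13.45; W sinα = 4.9
Slice 2: Δl = 2.2/cos25.2° = 2.431 m; N'_2 = 118·cos25.2° = 106.8; c'Δl = 10.21; W sinα = 50.2
Slice 3: Δl = 2.0/cos47.1° = 2.938 m; N'_3 = 51·cos47.1° = 34.7; c'Δl = 12.34; W sinα = 37.4
Σc'Δl = 36.0 kN/m; ΣN' = 306.4 kN/m; ΣW sinα = 92.5 kN/m
Resisting = 36.0 + 306.4·tan32.9° = 36.0 + 198.2 = 234.2 kN/m
FS = 234.2 / 92.5 = 2.532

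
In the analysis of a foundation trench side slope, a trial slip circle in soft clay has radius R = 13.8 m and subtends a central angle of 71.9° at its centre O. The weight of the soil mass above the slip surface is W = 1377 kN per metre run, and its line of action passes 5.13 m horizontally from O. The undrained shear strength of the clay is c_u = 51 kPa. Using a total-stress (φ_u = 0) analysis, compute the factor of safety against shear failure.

Taking moments about the centre O, the resisting moment is provided by the undrained shear strength acting along the arc:
Arc length L_a = R·θ = 13.8·(71.9°·π/180) = 13.8·1.2549 = 17.32 m
M_R = c_u·L_a·R = 51·17.32·13.8 = 12188.1 kN·m/m
M_D = W·d = 1377·5.13 = 7064.0 kN·m/m
FS = M_R / M_D = 12188.1 / 7064.0 = 1.725

FS = 1.73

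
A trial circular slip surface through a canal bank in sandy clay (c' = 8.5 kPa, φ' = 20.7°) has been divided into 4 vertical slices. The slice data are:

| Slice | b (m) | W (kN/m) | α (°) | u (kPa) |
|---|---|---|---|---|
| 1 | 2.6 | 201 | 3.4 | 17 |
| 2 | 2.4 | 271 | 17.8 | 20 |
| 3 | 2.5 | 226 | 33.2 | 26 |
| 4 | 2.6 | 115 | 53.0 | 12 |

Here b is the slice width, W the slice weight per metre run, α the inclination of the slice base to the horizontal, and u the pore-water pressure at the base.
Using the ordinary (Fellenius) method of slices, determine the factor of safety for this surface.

Ordinary method of slices: FS = Σ[c'·Δl_i + (W_i cosα_i − u_i·Δl_i)·tanφ'] / Σ W_i sinα_i, with Δl_i = b_i / cosα_i.
Slice 1: Δl = 2.6/cos3.4° = 2.605 m; N'_1 = 201·cos3.4° − 17·2.605 = 156.4; c'Δl = 22.14; W sinα = 11.9
Slice 2: Δl = 2.4/cos17.8° = 2.521 m; N'_2 = 271·cos17.8° − 20·2.521 = 207.6; c'Δl = 21.43; W sinα = 82.8
Slice 3: Δl = 2.5/cos33.2° = 2.988 m; N'_3 = 226·cos33.2° − 26·2.988 = 111.4; c'Δl = 25.40; W sinα = 123.7
Slice 4: Δl = 2.6/cos53.0° = 4.320 m; N'_4 = 115·cos53.0° − 12·4.320 = 17.4; c'Δl = 36.72; W sinα = 91.8
Σc'Δl = 105.7 kN/m; ΣN' = 492.8 kN/m; ΣW sinα = 310.4 kN/m
Resisting = 105.7 + 492.8·tan20.7° = 105.7 + 186.2 = 291.9 kN/m
FS = 291.9 / 310.4 = 0.940

FS = 0.94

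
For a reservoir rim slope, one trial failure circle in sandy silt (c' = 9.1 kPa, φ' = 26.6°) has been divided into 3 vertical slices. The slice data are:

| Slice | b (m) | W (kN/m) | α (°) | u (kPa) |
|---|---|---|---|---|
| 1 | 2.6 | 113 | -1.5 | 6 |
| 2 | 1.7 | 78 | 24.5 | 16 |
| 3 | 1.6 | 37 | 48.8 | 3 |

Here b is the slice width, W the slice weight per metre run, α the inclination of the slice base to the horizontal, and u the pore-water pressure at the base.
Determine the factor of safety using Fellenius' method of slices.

FS = 2.46

Ordinary method of slices: FS = Σ[c'·Δl_i + (W_i cosα_i − u_i·Δl_i)·tanφ'] / Σ W_i sinα_i, with Δl_i = b_i / cosα_i.
Slice 1: Δl = 2.6/cos(-1.5°) = 2.601 m; N'_1 = 113·cos(-1.5°) − 6·2.601 = 97.4; c'Δl = 23.67; W sinα = -3.0
Slice 2: Δl = 1.7/cos24.5° = 1.868 m; N'_2 = 78·cos24.5° − 16·1.868 = 41.1; c'Δl = 17.00; W sinα = 32.3
Slice 3: Δl = 1.6/cos48.8° = 2.429 m; N'_3 = 37·cos48.8° − 3·2.429 = 17.1; c'Δl = 22.10; W sinα = 27.8
Σc'Δl = 62.8 kN/m; ΣN' = 155.5 kN/m; ΣW sinα = 57.2 kN/m
Resisting = 62.8 + 155.5·tan26.6° = 62.8 + 77.9 = 140.7 kN/m
FS = 140.7 / 57.2 = 2.458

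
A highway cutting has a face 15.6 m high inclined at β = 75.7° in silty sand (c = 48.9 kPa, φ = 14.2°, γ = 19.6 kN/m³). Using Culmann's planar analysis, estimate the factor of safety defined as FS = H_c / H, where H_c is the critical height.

FS = 1.15

H_c = (4c/γ) · sinβ cosφ / [1 − cos(β − φ)]
    = (4·48.9/19.6) · sin75.7°·cos14.2° / [1 − cos61.5°]
    = 9.980 · 0.9394 / 0.5228 = 17.93 m
FS = H_c / H = 17.93 / 15.6 = 1.149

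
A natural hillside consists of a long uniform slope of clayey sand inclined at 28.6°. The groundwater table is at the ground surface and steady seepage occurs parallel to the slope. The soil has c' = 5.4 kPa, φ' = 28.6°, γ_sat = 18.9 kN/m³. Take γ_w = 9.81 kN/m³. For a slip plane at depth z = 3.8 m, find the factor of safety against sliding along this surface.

With seepage parallel to the slope and the water table at the surface, the effective normal stress on the slip plane uses the buoyant unit weight γ' = γ_sat − γ_w while the driving shear stress uses γ_sat:
FS = [c' + γ' z cos²β tanφ'] / [γ_sat z sinβ cosβ]
γ' = 18.9 − 9.81 = 9.09 kN/m³
Numerator = 5.4 + 9.09·3.8·cos²28.6°·tan28.6° = 5.4 + 9.09·3.8·0.7709·0.5452 = 19.917 kPa
Denominator = 18.9·3.8·sin28.6°·cos28.6° = 18.9·3.8·0.4787·0.8780 = 30.185 kPa
FS = 19.917 / 30.185 = 0.660

FS = 0.66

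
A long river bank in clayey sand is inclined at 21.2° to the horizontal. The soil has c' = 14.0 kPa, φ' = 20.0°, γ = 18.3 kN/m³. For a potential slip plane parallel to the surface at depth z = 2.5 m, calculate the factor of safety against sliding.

For an infinite slope with a slip plane parallel to the surface (no pore pressure): FS = [c' + γz cos²β tanφ'] / [γz sinβ cosβ].
γz = 18.3·2.5 = 45.75 kN/m²
Numerator = 14.0 + 45.75·cos²21.2°·tan20.0° = 14.0 + 45.75·0.8692·0.3640 = 28.474 kPa
Denominator = 45.75·sin21.2°·cos21.2° = 45.75·0.3616·0.9323 = 15.425 kPa
FS = 28.474 / 15.425 = 1.846

FS = 1.85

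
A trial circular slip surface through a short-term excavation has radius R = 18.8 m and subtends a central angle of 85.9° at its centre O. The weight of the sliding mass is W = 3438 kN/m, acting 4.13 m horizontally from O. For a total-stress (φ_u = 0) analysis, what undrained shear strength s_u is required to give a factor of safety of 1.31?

s_u = 35.1 kPa

FS = s_u·L_a·R / (W·d), so s_u = FS·W·d / (L_a·R).
Arc length L_a = R·θ = 18.8·(85.9°·π/180) = 18.8·1.4992 = 28.19 m
s_u = 1.31·3438·4.13 / (28.19·18.8) = 18600.6 / 529.89 = 35.10 kPa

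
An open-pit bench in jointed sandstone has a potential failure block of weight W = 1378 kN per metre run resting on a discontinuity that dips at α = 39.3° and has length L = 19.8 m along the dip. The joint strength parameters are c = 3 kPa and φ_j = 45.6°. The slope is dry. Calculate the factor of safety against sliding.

Resolving the block weight along and normal to the plane and applying the Mohr–Coulomb strength on the joint:
N' = W cosα = 1378·cos39.3° = 1066.4 kN/m
Driving force T = W sinα = 1378·sin39.3° = 872.8 kN/m
Resisting force R = c·L + N'·tanφ_j = 3·19.8 + 1066.4·tan45.6° = 59.4 + 1088.9 = 1148.3 kN/m
FS = R / T = 1148.3 / 872.8 = 1.316

FS = 1.32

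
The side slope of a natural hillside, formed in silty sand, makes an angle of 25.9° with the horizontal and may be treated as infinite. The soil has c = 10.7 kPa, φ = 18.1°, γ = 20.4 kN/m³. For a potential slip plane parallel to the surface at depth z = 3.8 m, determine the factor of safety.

FS = 1.02

For an infinite slope with a slip plane parallel to the surface (no pore pressure): FS = [c + γz cos²β tanφ] / [γz sinβ cosβ].
γz = 20.4·3.8 = 77.52 kN/m²
Numerator = 10.7 + 77.52·cos²25.9°·tan18.1° = 10.7 + 77.52·0.8092·0.3269 = 31.203 kPa
Denominator = 77.52·sin25.9°·cos25.9° = 77.52·0.4368·0.8996 = 30.460 kPa
FS = 31.203 / 30.460 = 1.024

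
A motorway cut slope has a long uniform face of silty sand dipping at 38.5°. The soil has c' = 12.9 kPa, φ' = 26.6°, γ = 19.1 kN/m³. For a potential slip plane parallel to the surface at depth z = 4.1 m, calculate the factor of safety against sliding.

FS = 0.97

For an infinite slope with a slip plane parallel to the surface (no pore pressure): FS = [c' + γz cos²β tanφ'] / [γz sinβ cosβ].
γz = 19.1·4.1 = 78.31 kN/m²
Numerator = 12.9 + 78.31·cos²38.5°·tan26.6° = 12.9 + 78.31·0.6125·0.5008 = 36.918 kPa
Denominator = 78.31·sin38.5°·cos38.5° = 78.31·0.6225·0.7826 = 38.151 kPa
FS = 36.918 / 38.151 = 0.968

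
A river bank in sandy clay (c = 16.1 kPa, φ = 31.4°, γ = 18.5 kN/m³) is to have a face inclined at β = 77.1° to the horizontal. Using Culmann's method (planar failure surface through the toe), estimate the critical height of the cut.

H_c = 9.60 m

Culmann's analysis gives the critical failure plane at α_cr = (β + φ)/2 = (77.1 + 31.4)/2 = 54.2°, and the critical height
H_c = (4c/γ) · sinβ cosφ / [1 − cos(β − φ)]
    = (4·16.1/18.5) · sin77.1°·cos31.4° / [1 − cos(45.7°)]
    = 3.481 · 0.9748·0.8536 / [1 − 0.6984]
    = 3.481 · 0.8320 / 0.3016
    = 9.60 m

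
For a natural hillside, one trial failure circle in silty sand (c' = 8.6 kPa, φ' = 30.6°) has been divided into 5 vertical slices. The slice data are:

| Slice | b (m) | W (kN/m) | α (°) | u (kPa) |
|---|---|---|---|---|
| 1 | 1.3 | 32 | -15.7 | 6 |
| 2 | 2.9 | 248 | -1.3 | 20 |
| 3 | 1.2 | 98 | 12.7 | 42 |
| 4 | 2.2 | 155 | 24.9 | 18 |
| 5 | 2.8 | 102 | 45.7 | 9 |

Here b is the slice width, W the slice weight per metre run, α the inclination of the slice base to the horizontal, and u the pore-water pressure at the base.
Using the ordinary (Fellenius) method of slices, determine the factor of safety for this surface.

FS = 2.28

Ordinary method of slices: FS = Σ[c'·Δl_i + (W_i cosα_i − u_i·Δl_i)·tanφ'] / Σ W_i sinα_i, with Δl_i = b_i / cosα_i.
Slice 1: Δl = 1.3/cos(-15.7°) = 1.350 m; N'_1 = 32·cos(-15.7°) − 6·1.350 = 22.7; c'Δl = 11.61; W sinα = -8.7
Slice 2: Δl = 2.9/cos(-1.3°) = 2.901 m; N'_2 = 248·cos(-1.3°) − 20·2.901 = 189.9; c'Δl = 24.95; W sinα = -5.6
Slice 3: Δl = 1.2/cos12.7° = 1.230 m; N'_3 = 98·cos12.7° − 42·1.230 = 43.9; c'Δl = 10.58; W sinα = 21.5
Slice 4: Δl = 2.2/cos24.9° = 2.425 m; N'_4 = 155·cos24.9° − 18·2.425 = 96.9; c'Δl = 20.86; W sinα = 65.3
Slice 5: Δl = 2.8/cos45.7° = 4.009 m; N'_5 = 102·cos45.7° − 9·4.009 = 35.2; c'Δl = 34.48; W sinα = 73.0
Σc'Δl = 102.5 kN/m; ΣN' = 388.7 kN/m; ΣW sinα = 145.5 kN/m
Resisting = 102.5 + 388.7·tan30.6° = 102.5 + 229.8 = 332.3 kN/m
FS = 332.3 / 145.5 = 2.284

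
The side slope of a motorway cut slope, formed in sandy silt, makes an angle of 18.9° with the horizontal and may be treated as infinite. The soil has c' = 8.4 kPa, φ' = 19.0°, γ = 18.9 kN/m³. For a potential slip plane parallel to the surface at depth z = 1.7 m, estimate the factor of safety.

For an infinite slope with a slip plane parallel to the surface (no pore pressure): FS = [c' + γz cos²β tanφ'] / [γz sinβ cosβ].
γz = 18.9·1.7 = 32.13 kN/m²
Numerator = 8.4 + 32.13·cos²18.9°·tan19.0° = 8.4 + 32.13·0.8951·0.3443 = 18.302 kPa
Denominator = 32.13·sin18.9°·cos18.9° = 32.13·0.3239·0.9461 = 9.846 kPa
FS = 18.302 / 9.846 = 1.859

FS = 1.86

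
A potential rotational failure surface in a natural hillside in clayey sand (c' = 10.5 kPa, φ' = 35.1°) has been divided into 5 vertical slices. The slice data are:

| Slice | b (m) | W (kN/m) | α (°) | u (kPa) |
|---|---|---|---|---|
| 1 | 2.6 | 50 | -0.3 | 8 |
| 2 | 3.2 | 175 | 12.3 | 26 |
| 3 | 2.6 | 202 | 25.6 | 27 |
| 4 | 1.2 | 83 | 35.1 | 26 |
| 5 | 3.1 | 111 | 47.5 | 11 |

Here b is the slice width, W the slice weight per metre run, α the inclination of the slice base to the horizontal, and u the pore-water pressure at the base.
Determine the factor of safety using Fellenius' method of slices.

Ordinary method of slices: FS = Σ[c'·Δl_i + (W_i cosα_i − u_i·Δl_i)·tanφ'] / Σ W_i sinα_i, with Δl_i = b_i / cosα_i.
Slice 1: Δl = 2.6/cos(-0.3°) = 2.600 m; N'_1 = 50·cos(-0.3°) − 8·2.600 = 29.2; c'Δl = 27.30; W sinα = -0.3
Slice 2: Δl = 3.2/cos12.3° = 3.275 m; N'_2 = 175·cos12.3° − 26·3.275 = 85.8; c'Δl = 34.39; W sinα = 37.3
Slice 3: Δl = 2.6/cos25.6° = 2.883 m; N'_3 = 202·cos25.6° − 27·2.883 = 104.3; c'Δl = 30.27; W sinα = 87.3
Slice 4: Δl = 1.2/cos35.1° = 1.467 m; N'_4 = 83·cos35.1° − 26·1.467 = 29.8; c'Δl = 15.40; W sinα = 47.7
Slice 5: Δl = 3.1/cos47.5° = 4.589 m; N'_5 = 111·cos47.5° − 11·4.589 = 24.5; c'Δl = 48.18; W sinα = 81.8
Σc'Δl = 155.5 kN/m; ΣN' = 273.6 kN/m; ΣW sinα = 253.9 kN/m
Resisting = 155.5 + 273.6·tan35.1° = 155.5 + 192.3 = 347.9 kN/m
FS = 347.9 / 253.9 = 1.370

FS = 1.37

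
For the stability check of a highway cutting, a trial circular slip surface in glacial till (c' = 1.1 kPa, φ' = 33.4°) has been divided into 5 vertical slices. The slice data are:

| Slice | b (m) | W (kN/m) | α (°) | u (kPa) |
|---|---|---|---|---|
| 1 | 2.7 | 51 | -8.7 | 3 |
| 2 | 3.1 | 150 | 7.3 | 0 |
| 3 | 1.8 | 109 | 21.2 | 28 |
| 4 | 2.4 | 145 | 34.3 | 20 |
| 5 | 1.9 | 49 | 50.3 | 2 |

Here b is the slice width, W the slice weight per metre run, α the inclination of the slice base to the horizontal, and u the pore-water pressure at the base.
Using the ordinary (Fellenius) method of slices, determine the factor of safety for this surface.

FS = 1.35

Ordinary method of slices: FS = Σ[c'·Δl_i + (W_i cosα_i − u_i·Δl_i)·tanφ'] / Σ W_i sinα_i, with Δl_i = b_i / cosα_i.
Slice 1: Δl = 2.7/cos(-8.7°) = 2.731 m; N'_1 = 51·cos(-8.7°) − 3·2.731 = 42.2; c'Δl = 3.00; W sinα = -7.7
Slice 2: Δl = 3.1/cos7.3° = 3.125 m; N'_2 = 150·cos7.3° − 0·3.125 = 148.8; c'Δl = 3.44; W sinα = 19.1
Slice 3: Δl = 1.8/cos21.2° = 1.931 m; N'_3 = 109·cos21.2° − 28·1.931 = 47.6; c'Δl = 2.12; W sinα = 39.4
Slice 4: Δl = 2.4/cos34.3° = 2.905 m; N'_4 = 145·cos34.3° − 20·2.905 = 61.7; c'Δl = 3.20; W sinα = 81.7
Slice 5: Δl = 1.9/cos50.3° = 2.974 m; N'_5 = 49·cos50.3° − 2·2.974 = 25.4; c'Δl = 3.27; W sinα = 37.7
Σc'Δl = 15.0 kN/m; ΣN' = 325.6 kN/m; ΣW sinα = 170.2 kN/m
Resisting = 15.0 + 325.6·tan33.4° = 15.0 + 214.7 = 229.7 kN/m
FS = 229.7 / 170.2 = 1.350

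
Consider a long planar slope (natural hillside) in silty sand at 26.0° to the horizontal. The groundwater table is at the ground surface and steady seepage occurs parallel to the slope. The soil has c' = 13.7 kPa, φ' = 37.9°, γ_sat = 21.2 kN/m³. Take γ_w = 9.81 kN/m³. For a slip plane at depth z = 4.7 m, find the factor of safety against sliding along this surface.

FS = 1.21

With seepage parallel to the slope and the water table at the surface, the effective normal stress on the slip plane uses the buoyant unit weight γ' = γ_sat − γ_w while the driving shear stress uses γ_sat:
FS = [c' + γ' z cos²β tanφ'] / [γ_sat z sinβ cosβ]
γ' = 21.2 − 9.81 = 11.39 kN/m³
Numerator = 13.7 + 11.39·4.7·cos²26.0°·tan37.9° = 13.7 + 11.39·4.7·0.8078·0.7785 = 47.366 kPa
Denominator = 21.2·4.7·sin26.0°·cos26.0° = 21.2·4.7·0.4384·0.8988 = 39.259 kPa
FS = 47.366 / 39.259 = 1.207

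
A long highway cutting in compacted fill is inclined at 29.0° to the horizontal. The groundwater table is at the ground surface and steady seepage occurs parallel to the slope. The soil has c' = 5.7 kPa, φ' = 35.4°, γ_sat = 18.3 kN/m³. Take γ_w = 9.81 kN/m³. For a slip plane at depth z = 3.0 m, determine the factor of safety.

FS = 0.84

With seepage parallel to the slope and the water table at the surface, the effective normal stress on the slip plane uses the buoyant unit weight γ' = γ_sat − γ_w while the driving shear stress uses γ_sat:
FS = [c' + γ' z cos²β tanφ'] / [γ_sat z sinβ cosβ]
γ' = 18.3 − 9.81 = 8.49 kN/m³
Numerator = 5.7 + 8.49·3.0·cos²29.0°·tan35.4° = 5.7 + 8.49·3.0·0.7650·0.7107 = 19.546 kPa
Denominator = 18.3·3.0·sin29.0°·cos29.0° = 18.3·3.0·0.4848·0.8746 = 23.279 kPa
FS = 19.546 / 23.279 = 0.840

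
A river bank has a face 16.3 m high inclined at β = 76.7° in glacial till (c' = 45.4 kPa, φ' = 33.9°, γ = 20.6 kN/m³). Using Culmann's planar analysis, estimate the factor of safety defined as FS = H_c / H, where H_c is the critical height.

FS = 1.64

H_c = (4c'/γ) · sinβ cosφ' / [1 − cos(β − φ')]
    = (4·45.4/20.6) · sin76.7°·cos33.9° / [1 − cos42.8°]
    = 8.816 · 0.8078 / 0.2663 = 26.74 m
FS = H_c / H = 26.74 / 16.3 = 1.641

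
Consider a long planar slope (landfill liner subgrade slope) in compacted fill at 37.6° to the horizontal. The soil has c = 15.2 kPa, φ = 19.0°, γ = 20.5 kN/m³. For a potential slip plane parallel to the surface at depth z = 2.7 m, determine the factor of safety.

FS = 1.02

For an infinite slope with a slip plane parallel to the surface (no pore pressure): FS = [c + γz cos²β tanφ] / [γz sinβ cosβ].
γz = 20.5·2.7 = 55.35 kN/m²
Numerator = 15.2 + 55.35·cos²37.6°·tan19.0° = 15.2 + 55.35·0.6277·0.3443 = 27.163 kPa
Denominator = 55.35·sin37.6°·cos37.6° = 55.35·0.6101·0.7923 = 26.757 kPa
FS = 27.163 / 26.757 = 1.015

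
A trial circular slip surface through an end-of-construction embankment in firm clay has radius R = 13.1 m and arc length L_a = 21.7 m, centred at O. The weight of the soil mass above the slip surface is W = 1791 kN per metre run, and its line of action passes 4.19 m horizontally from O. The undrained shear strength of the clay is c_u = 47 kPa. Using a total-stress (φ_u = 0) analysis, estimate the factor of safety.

FS = 1.78

Taking moments about the centre O, the resisting moment is provided by the undrained shear strength acting along the arc:
M_R = c_u·L_a·R = 47·21.70·13.1 = 13360.7 kN·m/m
M_D = W·d = 1791·4.19 = 7504.3 kN·m/m
FS = M_R / M_D = 13360.7 / 7504.3 = 1.780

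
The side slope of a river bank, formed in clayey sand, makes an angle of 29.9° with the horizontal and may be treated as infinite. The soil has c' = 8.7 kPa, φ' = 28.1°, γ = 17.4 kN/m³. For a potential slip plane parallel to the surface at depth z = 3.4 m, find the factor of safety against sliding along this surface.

FS = 1.27

For an infinite slope with a slip plane parallel to the surface (no pore pressure): FS = [c' + γz cos²β tanφ'] / [γz sinβ cosβ].
γz = 17.4·3.4 = 59.16 kN/m²
Numerator = 8.7 + 59.16·cos²29.9°·tan28.1° = 8.7 + 59.16·0.7515·0.5340 = 32.439 kPa
Denominator = 59.16·sin29.9°·cos29.9° = 59.16·0.4985·0.8669 = 25.565 kPa
FS = 32.439 / 25.565 = 1.269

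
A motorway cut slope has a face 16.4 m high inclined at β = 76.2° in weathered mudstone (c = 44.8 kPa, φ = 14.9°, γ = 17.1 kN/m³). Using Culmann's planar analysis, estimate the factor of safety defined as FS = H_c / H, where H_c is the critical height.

FS = 1.15

H_c = (4c/γ) · sinβ cosφ / [1 − cos(β − φ)]
    = (4·44.8/17.1) · sin76.2°·cos14.9° / [1 − cos61.3°]
    = 10.480 · 0.9385 / 0.5198 = 18.92 m
FS = H_c / H = 18.92 / 16.4 = 1.154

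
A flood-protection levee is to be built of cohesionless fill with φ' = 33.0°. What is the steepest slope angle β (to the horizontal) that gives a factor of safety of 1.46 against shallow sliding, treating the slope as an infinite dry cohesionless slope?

For an infinite dry cohesionless slope FS = tanφ'/tanβ, so tanβ = tanφ' / FS.
tanβ = tan33.0° / 1.46 = 0.6494 / 1.46 = 0.4448
β = arctan(0.4448) = 23.98°

β = 24.0°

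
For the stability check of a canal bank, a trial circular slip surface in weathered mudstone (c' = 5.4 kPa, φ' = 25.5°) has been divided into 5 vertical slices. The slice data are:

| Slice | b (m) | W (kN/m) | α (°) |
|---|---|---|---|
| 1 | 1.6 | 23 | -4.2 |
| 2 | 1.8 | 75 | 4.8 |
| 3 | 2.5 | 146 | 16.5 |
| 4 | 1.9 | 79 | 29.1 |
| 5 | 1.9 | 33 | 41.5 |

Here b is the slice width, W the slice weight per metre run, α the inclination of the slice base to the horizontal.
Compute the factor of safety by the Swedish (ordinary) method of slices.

FS = 2.03

Ordinary method of slices: FS = Σ[c'·Δl_i + (W_i cosα_i)·tanφ'] / Σ W_i sinα_i, with Δl_i = b_i / cosα_i.
Slice 1: Δl = 1.6/cos(-4.2°) = 1.604 m; N'_1 = 23·cos(-4.2°) = 22.9; c'Δl = 8.66; W sinα = -1.7
Slice 2: Δl = 1.8/cos4.8° = 1.806 m; N'_2 = 75·cos4.8° = 74.7; c'Δl = 9.75; W sinα = 6.3
Slice 3: Δl = 2.5/cos16.5° = 2.607 m; N'_3 = 146·cos16.5° = 140.0; c'Δl = 14.08; W sinα = 41.5
Slice 4: Δl = 1.9/cos29.1° = 2.174 m; N'_4 = 79·cos29.1° = 69.0; c'Δl = 11.74; W sinα = 38.4
Slice 5: Δl = 1.9/cos41.5° = 2.537 m; N'_5 = 33·cos41.5° = 24.7; c'Δl = 13.70; W sinα = 21.9
Σc'Δl = 57.9 kN/m; ΣN' = 331.4 kN/m; ΣW sinα = 106.3 kN/m
Resisting = 57.9 + 331.4·tan25.5° = 57.9 + 158.1 = 216.0 kN/m
FS = 216.0 / 106.3 = 2.031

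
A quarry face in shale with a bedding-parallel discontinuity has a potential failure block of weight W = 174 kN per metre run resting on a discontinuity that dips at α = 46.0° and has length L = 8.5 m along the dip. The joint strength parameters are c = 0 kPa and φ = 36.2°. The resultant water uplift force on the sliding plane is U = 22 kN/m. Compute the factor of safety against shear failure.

FS = 0.58

Resolving the block weight along and normal to the plane and applying the Mohr–Coulomb strength on the joint:
N' = W cosα − U = 174·cos46.0° − 22 = 98.9 kN/m
Driving force T = W sinα = 174·sin46.0° = 125.2 kN/m
Resisting force R = c·L + N'·tanφ = 0·8.5 + 98.9·tan36.2° = 0.0 + 72.4 = 72.4 kN/m
FS = R / T = 72.4 / 125.2 = 0.578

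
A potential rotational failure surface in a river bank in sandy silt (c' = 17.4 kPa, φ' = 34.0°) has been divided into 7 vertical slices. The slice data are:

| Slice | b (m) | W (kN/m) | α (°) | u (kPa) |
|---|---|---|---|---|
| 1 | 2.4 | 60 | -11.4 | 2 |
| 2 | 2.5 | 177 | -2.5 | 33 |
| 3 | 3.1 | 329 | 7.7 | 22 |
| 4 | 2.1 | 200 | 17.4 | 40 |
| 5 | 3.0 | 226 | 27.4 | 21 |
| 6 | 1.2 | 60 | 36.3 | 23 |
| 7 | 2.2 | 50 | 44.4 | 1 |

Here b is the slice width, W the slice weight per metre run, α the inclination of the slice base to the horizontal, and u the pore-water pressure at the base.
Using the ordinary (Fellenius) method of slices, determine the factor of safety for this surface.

Ordinary method of slices: FS = Σ[c'·Δl_i + (W_i cosα_i − u_i·Δl_i)·tanφ'] / Σ W_i sinα_i, with Δl_i = b_i / cosα_i.
Slice 1: Δl = 2.4/cos(-11.4°) = 2.448 m; N'_1 = 60·cos(-11.4°) − 2·2.448 = 53.9; c'Δl = 42.60; W sinα = -11.9
Slice 2: Δl = 2.5/cos(-2.5°) = 2.502 m; N'_2 = 177·cos(-2.5°) − 33·2.502 = 94.3; c'Δl = 43.54; W sinα = -7.7
Slice 3: Δl = 3.1/cos7.7° = 3.128 m; N'_3 = 329·cos7.7° − 22·3.128 = 257.2; c'Δl = 54.43; W sinα = 44.1
Slice 4: Δl = 2.1/cos17.4° = 2.201 m; N'_4 = 200·cos17.4° − 40·2.201 = 102.8; c'Δl = 38.29; W sinα = 59.8
Slice 5: Δl = 3.0/cos27.4° = 3.379 m; N'_5 = 226·cos27.4° − 21·3.379 = 129.7; c'Δl = 58.80; W sinα = 104.0
Slice 6: Δl = 1.2/cos36.3° = 1.489 m; N'_6 = 60·cos36.3° − 23·1.489 = 14.1; c'Δl = 25.91; W sinα = 35.5
Slice 7: Δl = 2.2/cos44.4° = 3.079 m; N'_7 = 50·cos44.4° − 1·3.079 = 32.6; c'Δl = 53.58; W sinα = 35.0
Σc'Δl = 317.1 kN/m; ΣN' = 684.6 kN/m; ΣW sinα = 258.8 kN/m
Resisting = 317.1 + 684.6·tan34.0° = 317.1 + 461.8 = 778.9 kN/m
FS = 778.9 / 258.8 = 3.010

FS = 3.01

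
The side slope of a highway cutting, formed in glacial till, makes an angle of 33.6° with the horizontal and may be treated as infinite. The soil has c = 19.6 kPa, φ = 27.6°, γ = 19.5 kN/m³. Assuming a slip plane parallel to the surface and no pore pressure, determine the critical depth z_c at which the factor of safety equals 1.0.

Setting FS = 1.00 in FS = [c + γz cos²β tanφ] / [γz sinβ cosβ] and solving for z:
z = c / [γ cosβ (FS·sinβ − cosβ·tanφ)]
  = 19.6 / [19.5·cos33.6°·(1.00·sin33.6° − cos33.6°·tan27.6°)]
  = 19.6 / [19.5·0.8329·(1.00·0.5534 − 0.8329·0.5228)]
  = 19.6 / 1.9158 = 10.231 m

z_c = 10.23 m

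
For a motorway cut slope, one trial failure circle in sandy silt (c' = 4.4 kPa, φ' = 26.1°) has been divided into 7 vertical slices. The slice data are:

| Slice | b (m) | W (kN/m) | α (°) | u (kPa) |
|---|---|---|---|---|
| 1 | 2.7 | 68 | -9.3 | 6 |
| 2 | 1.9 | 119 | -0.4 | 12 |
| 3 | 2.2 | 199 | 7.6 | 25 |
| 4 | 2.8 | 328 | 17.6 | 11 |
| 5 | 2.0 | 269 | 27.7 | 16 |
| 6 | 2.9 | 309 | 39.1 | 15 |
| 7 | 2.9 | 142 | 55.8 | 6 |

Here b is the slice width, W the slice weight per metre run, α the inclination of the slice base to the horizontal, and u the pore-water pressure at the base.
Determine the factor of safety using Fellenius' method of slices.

Ordinary method of slices: FS = Σ[c'·Δl_i + (W_i cosα_i − u_i·Δl_i)·tanφ'] / Σ W_i sinα_i, with Δl_i = b_i / cosα_i.
Slice 1: Δl = 2.7/cos(-9.3°) = 2.736 m; N'_1 = 68·cos(-9.3°) − 6·2.736 = 50.7; c'Δl = 12.04; W sinα = -11.0
Slice 2: Δl = 1.9/cos(-0.4°) = 1.900 m; N'_2 = 119·cos(-0.4°) − 12·1.900 = 96.2; c'Δl = 8.36; W sinα = -0.8
Slice 3: Δl = 2.2/cos7.6° = 2.219 m; N'_3 = 199·cos7.6° − 25·2.219 = 141.8; c'Δl = 9.77; W sinα = 26.3
Slice 4: Δl = 2.8/cos17.6° = 2.938 m; N'_4 = 328·cos17.6° − 11·2.938 = 280.3; c'Δl = 12.93; W sinα = 99.2
Slice 5: Δl = 2.0/cos27.7° = 2.259 m; N'_5 = 269·cos27.7° − 16·2.259 = 202.0; c'Δl = 9.94; W sinα = 125.0
Slice 6: Δl = 2.9/cos39.1° = 3.737 m; N'_6 = 309·cos39.1° − 15·3.737 = 183.7; c'Δl = 16.44; W sinα = 194.9
Slice 7: Δl = 2.9/cos55.8° = 5.159 m; N'_7 = 142·cos55.8° − 6·5.159 = 48.9; c'Δl = 22.70; W sinα = 117.4
Σc'Δl = 92.2 kN/m; ΣN' = 1003.6 kN/m; ΣW sinα = 551.0 kN/m
Resisting = 92.2 + 1003.6·tan26.1° = 92.2 + 491.7 = 583.8 kN/m
FS = 583.8 / 551.0 = 1.060

FS = 1.06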